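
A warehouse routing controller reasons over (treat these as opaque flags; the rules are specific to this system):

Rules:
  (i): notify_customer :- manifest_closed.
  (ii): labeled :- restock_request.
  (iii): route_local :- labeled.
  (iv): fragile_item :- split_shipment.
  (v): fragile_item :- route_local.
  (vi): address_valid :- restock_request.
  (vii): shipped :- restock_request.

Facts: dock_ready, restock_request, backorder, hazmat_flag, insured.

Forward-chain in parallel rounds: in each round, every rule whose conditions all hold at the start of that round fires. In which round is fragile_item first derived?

3

[1] (ii) [labeled :- restock_request.]; (vi) [address_valid :- restock_request.]; (vii) [shipped :- restock_request.]. ⇒ new: labeled, address_valid, shipped.
[2] (iii) [route_local :- labeled.]. ⇒ new: route_local.
[3] (v) [fragile_item :- route_local.]. ⇒ new: fragile_item.
fragile_item first appears in round 3.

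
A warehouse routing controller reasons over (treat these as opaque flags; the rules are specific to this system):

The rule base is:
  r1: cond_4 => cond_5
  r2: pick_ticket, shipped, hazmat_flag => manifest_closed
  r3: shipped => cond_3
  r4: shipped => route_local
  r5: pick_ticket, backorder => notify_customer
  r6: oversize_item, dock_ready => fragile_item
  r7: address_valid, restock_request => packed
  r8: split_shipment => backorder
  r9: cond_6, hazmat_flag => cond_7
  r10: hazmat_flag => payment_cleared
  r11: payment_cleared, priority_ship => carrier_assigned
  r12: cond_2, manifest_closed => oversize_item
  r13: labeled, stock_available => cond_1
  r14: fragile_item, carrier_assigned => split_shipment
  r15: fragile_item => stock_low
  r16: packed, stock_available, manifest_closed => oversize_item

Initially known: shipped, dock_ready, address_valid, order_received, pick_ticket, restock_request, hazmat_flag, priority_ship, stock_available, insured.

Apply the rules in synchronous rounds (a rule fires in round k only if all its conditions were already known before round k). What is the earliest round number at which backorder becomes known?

Round 1: r2 [pick_ticket, shipped, hazmat_flag => manifest_closed]; r3 [shipped => cond_3]; r4 [shipped => route_local]; r7 [address_valid, restock_request => packed]; r10 [hazmat_flag => payment_cleared]. Adds manifest_closed, cond_3, route_local, packed, payment_cleared.
Round 2: r11 [payment_cleared, priority_ship => carrier_assigned]; r16 [packed, stock_available, manifest_closed => oversize_item]. Adds carrier_assigned, oversize_item.
Round 3: r6 [oversize_item, dock_ready => fragile_item]. Adds fragile_item.
Round 4: r14 [fragile_item, carrier_assigned => split_shipment]; r15 [fragile_item => stock_low]. Adds split_shipment, stock_low.
Round 5: r8 [split_shipment => backorder]. Adds backorder.
backorder first appears in round 5.

5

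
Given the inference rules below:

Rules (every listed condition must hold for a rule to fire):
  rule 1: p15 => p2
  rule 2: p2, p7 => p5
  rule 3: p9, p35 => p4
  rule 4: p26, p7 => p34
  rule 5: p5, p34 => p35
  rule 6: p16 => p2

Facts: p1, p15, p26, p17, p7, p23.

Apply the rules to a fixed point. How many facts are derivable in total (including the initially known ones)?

Round 1 — rule 1, rule 4, derive p2, p34.
Round 2 — rule 2, derive p5.
Round 3 — rule 5, derive p35.
Closure: {p1, p15, p17, p2, p23, p26, p34, p35, p5, p7} — 10 facts.

10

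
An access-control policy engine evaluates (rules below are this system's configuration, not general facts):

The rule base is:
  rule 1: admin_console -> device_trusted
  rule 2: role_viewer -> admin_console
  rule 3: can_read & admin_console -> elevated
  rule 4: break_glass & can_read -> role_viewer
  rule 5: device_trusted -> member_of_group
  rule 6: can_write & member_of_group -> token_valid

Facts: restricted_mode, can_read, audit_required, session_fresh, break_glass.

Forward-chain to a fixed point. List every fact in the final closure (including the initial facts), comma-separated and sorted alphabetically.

Round 1 — rule 4, derive role_viewer.
Round 2 — rule 2, derive admin_console.
Round 3 — rule 1, rule 3, derive device_trusted, elevated.
Round 4 — rule 5, derive member_of_group.

admin_console, audit_required, break_glass, can_read, device_trusted, elevated, member_of_group, restricted_mode, role_viewer, session_fresh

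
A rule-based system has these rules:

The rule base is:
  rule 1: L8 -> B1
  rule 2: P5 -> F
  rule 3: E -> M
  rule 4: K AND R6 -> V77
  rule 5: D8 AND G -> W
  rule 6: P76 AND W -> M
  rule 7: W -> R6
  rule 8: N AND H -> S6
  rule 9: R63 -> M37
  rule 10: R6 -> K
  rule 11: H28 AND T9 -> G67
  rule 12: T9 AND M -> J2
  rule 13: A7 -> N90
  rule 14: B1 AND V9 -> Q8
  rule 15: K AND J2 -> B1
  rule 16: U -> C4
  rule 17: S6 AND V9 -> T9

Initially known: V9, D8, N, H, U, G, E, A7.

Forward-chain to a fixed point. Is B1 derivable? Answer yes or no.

yes

Round 1 fires rule 3, rule 5, rule 8, rule 13, rule 16, giving M, W, S6, N90, C4.
Round 2 fires rule 7, rule 17, giving R6, T9.
Round 3 fires rule 10, rule 12, giving K, J2.
Round 4 fires rule 4, rule 15, giving V77, B1.
Round 5 fires rule 14, giving Q8.
B1 appears in round 4, so it is derivable.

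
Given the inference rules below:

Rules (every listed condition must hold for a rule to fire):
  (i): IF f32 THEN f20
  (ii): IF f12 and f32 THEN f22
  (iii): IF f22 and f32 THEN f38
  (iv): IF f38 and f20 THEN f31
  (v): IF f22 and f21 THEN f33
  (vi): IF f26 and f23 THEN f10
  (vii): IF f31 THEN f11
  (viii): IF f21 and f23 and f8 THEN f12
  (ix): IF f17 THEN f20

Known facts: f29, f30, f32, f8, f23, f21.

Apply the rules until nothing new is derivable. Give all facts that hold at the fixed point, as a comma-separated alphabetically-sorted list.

f11, f12, f20, f21, f22, f23, f29, f30, f31, f32, f33, f38, f8

[1] (i) [IF f32 THEN f20]; (viii) [IF f21 and f23 and f8 THEN f12]. ⇒ new: f20, f12.
[2] (ii) [IF f12 and f32 THEN f22]. ⇒ new: f22.
[3] (iii) [IF f22 and f32 THEN f38]; (v) [IF f22 and f21 THEN f33]. ⇒ new: f38, f33.
[4] (iv) [IF f38 and f20 THEN f31]. ⇒ new: f31.
[5] (vii) [IF f31 THEN f11]. ⇒ new: f11.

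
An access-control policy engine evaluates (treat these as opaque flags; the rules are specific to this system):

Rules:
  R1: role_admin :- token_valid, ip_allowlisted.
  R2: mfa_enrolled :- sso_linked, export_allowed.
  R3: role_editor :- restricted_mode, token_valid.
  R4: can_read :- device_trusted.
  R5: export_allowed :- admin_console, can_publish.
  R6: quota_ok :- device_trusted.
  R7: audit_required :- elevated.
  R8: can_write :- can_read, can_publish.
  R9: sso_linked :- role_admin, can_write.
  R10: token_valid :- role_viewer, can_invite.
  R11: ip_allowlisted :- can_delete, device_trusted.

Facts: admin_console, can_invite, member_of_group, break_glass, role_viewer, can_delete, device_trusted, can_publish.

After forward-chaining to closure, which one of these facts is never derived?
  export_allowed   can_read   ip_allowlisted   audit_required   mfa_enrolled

audit_required

Round 1: R4 [can_read :- device_trusted.]; R5 [export_allowed :- admin_console, can_publish.]; R6 [quota_ok :- device_trusted.]; R10 [token_valid :- role_viewer, can_invite.]; R11 [ip_allowlisted :- can_delete, device_trusted.]. New: can_read, export_allowed, quota_ok, token_valid, ip_allowlisted.
Round 2: R1 [role_admin :- token_valid, ip_allowlisted.]; R8 [can_write :- can_read, can_publish.]. New: role_admin, can_write.
Round 3: R9 [sso_linked :- role_admin, can_write.]. New: sso_linked.
Round 4: R2 [mfa_enrolled :- sso_linked, export_allowed.]. New: mfa_enrolled.
Derived: export_allowed (round 1), ip_allowlisted (round 1), mfa_enrolled (round 4), can_read (round 1). audit_required never appears in any round.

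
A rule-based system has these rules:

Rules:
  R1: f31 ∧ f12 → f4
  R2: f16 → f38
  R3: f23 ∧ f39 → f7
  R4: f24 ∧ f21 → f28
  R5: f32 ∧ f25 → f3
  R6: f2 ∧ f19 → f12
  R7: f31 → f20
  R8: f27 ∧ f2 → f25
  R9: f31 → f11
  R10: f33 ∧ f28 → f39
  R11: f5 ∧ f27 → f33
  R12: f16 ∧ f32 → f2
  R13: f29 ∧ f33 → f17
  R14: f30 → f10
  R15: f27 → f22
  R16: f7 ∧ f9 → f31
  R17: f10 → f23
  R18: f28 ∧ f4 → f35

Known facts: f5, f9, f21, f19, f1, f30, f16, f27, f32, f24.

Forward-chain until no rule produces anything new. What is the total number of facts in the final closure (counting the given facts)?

27

Round 1 fires R2, R4, R11, R12, R14, R15, giving f38, f28, f33, f2, f10, f22.
Round 2 fires R6, R8, R10, R17, giving f12, f25, f39, f23.
Round 3 fires R3, R5, giving f7, f3.
Round 4 fires R16, giving f31.
Round 5 fires R1, R7, R9, giving f4, f20, f11.
Round 6 fires R18, giving f35.
Closure: {f1, f10, f11, f12, f16, f19, f2, f20, f21, f22, f23, f24, f25, f27, f28, f3, f30, f31, f32, f33, f35, f38, f39, f4, f5, f7, f9} — 27 facts.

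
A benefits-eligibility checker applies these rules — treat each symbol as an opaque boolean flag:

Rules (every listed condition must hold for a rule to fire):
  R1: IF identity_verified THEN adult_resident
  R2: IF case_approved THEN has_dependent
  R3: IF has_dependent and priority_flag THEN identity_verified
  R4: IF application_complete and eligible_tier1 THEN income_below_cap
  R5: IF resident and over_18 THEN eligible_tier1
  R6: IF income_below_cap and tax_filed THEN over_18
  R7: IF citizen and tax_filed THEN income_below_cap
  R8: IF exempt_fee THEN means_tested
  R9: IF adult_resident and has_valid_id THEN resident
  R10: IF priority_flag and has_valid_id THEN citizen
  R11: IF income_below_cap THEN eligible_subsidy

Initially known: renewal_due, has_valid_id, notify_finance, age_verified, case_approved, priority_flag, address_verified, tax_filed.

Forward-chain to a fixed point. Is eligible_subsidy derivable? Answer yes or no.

yes

Round 1: R2 [IF case_approved THEN has_dependent]; R10 [IF priority_flag and has_valid_id THEN citizen]. Adds has_dependent, citizen.
Round 2: R3 [IF has_dependent and priority_flag THEN identity_verified]; R7 [IF citizen and tax_filed THEN income_below_cap]. Adds identity_verified, income_below_cap.
Round 3: R1 [IF identity_verified THEN adult_resident]; R6 [IF income_below_cap and tax_filed THEN over_18]; R11 [IF income_below_cap THEN eligible_subsidy]. Adds adult_resident, over_18, eligible_subsidy.
Round 4: R9 [IF adult_resident and has_valid_id THEN resident]. Adds resident.
Round 5: R5 [IF resident and over_18 THEN eligible_tier1]. Adds eligible_tier1.
eligible_subsidy appears in round 3, so it is derivable.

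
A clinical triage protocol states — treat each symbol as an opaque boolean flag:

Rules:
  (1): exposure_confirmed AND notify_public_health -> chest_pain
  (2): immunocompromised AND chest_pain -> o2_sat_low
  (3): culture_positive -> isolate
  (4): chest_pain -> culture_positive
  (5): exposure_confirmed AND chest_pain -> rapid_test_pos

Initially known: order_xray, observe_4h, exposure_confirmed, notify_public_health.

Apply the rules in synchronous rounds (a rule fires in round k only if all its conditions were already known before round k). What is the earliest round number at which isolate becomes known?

3

Round 1 — (1), derive chest_pain.
Round 2 — (4), (5), derive culture_positive, rapid_test_pos.
Round 3 — (3), derive isolate.
isolate first appears in round 3.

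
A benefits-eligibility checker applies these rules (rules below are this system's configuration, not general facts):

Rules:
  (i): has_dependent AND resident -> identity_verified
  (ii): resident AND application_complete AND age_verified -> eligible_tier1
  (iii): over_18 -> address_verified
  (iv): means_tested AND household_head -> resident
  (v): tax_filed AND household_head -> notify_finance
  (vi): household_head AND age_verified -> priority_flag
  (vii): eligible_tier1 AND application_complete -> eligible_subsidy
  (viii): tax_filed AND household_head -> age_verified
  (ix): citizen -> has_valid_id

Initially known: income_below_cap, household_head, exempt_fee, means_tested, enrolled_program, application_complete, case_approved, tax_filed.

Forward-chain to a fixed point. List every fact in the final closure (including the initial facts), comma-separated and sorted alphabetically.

age_verified, application_complete, case_approved, eligible_subsidy, eligible_tier1, enrolled_program, exempt_fee, household_head, income_below_cap, means_tested, notify_finance, priority_flag, resident, tax_filed

Round 1: (iv) [means_tested AND household_head -> resident]; (v) [tax_filed AND household_head -> notify_finance]; (viii) [tax_filed AND household_head -> age_verified]. Adds resident, notify_finance, age_verified.
Round 2: (ii) [resident AND application_complete AND age_verified -> eligible_tier1]; (vi) [household_head AND age_verified -> priority_flag]. Adds eligible_tier1, priority_flag.
Round 3: (vii) [eligible_tier1 AND application_complete -> eligible_subsidy]. Adds eligible_subsidy.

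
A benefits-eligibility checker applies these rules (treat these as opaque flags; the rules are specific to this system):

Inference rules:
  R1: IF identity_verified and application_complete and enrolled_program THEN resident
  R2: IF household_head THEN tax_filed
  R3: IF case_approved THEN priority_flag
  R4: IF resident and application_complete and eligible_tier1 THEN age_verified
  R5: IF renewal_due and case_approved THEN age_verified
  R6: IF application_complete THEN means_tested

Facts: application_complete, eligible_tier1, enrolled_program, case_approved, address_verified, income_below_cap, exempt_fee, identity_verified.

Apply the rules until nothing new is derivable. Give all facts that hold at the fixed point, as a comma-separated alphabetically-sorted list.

address_verified, age_verified, application_complete, case_approved, eligible_tier1, enrolled_program, exempt_fee, identity_verified, income_below_cap, means_tested, priority_flag, resident

Round 1: R1 [IF identity_verified and application_complete and enrolled_program THEN resident]; R3 [IF case_approved THEN priority_flag]; R6 [IF application_complete THEN means_tested]. New: resident, priority_flag, means_tested.
Round 2: R4 [IF resident and application_complete and eligible_tier1 THEN age_verified]. New: age_verified.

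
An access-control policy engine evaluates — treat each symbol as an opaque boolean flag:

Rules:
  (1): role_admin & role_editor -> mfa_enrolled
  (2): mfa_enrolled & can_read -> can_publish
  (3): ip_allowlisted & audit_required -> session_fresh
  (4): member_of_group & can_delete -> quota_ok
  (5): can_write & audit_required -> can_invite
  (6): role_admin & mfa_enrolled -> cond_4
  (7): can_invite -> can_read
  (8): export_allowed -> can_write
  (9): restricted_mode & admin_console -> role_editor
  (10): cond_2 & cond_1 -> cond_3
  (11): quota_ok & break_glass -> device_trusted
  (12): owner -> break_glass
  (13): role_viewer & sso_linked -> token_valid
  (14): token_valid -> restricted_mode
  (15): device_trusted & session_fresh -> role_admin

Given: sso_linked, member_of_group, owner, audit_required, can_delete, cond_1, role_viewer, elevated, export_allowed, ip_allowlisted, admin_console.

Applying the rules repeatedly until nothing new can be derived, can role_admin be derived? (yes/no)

yes

Round 1: (3) [ip_allowlisted & audit_required -> session_fresh]; (4) [member_of_group & can_delete -> quota_ok]; (8) [export_allowed -> can_write]; (12) [owner -> break_glass]; (13) [role_viewer & sso_linked -> token_valid]. New: session_fresh, quota_ok, can_write, break_glass, token_valid.
Round 2: (5) [can_write & audit_required -> can_invite]; (11) [quota_ok & break_glass -> device_trusted]; (14) [token_valid -> restricted_mode]. New: can_invite, device_trusted, restricted_mode.
Round 3: (7) [can_invite -> can_read]; (9) [restricted_mode & admin_console -> role_editor]; (15) [device_trusted & session_fresh -> role_admin]. New: can_read, role_editor, role_admin.
Round 4: (1) [role_admin & role_editor -> mfa_enrolled]. New: mfa_enrolled.
Round 5: (2) [mfa_enrolled & can_read -> can_publish]; (6) [role_admin & mfa_enrolled -> cond_4]. New: can_publish, cond_4.
role_admin appears in round 3, so it is derivable.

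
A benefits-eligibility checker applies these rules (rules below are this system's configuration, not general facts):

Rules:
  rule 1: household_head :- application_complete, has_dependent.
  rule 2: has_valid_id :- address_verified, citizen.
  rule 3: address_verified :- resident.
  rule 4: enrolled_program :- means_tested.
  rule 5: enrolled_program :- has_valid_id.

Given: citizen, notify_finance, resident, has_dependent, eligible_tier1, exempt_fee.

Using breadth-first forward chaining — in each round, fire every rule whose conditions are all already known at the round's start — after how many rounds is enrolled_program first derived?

[1] rule 3 [address_verified :- resident.]. ⇒ new: address_verified.
[2] rule 2 [has_valid_id :- address_verified, citizen.]. ⇒ new: has_valid_id.
[3] rule 5 [enrolled_program :- has_valid_id.]. ⇒ new: enrolled_program.
enrolled_program first appears in round 3.

3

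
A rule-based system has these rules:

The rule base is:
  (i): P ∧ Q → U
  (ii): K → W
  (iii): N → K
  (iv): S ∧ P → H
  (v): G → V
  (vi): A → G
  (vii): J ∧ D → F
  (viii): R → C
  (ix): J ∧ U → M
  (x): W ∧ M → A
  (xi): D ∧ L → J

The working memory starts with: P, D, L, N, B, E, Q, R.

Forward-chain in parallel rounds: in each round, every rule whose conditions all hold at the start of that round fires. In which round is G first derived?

Round 1: (i) [P ∧ Q → U]; (iii) [N → K]; (viii) [R → C]; (xi) [D ∧ L → J]. Adds U, K, C, J.
Round 2: (ii) [K → W]; (vii) [J ∧ D → F]; (ix) [J ∧ U → M]. Adds W, F, M.
Round 3: (x) [W ∧ M → A]. Adds A.
Round 4: (vi) [A → G]. Adds G.
G first appears in round 4.

4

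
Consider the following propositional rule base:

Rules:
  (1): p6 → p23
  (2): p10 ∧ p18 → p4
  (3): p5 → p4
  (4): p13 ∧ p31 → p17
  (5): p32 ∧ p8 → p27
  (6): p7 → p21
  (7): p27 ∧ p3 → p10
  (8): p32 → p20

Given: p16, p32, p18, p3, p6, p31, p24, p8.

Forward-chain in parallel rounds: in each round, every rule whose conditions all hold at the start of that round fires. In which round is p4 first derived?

3

Round 1: (1) [p6 → p23]; (5) [p32 ∧ p8 → p27]; (8) [p32 → p20]. New: p23, p27, p20.
Round 2: (7) [p27 ∧ p3 → p10]. New: p10.
Round 3: (2) [p10 ∧ p18 → p4]. New: p4.
p4 first appears in round 3.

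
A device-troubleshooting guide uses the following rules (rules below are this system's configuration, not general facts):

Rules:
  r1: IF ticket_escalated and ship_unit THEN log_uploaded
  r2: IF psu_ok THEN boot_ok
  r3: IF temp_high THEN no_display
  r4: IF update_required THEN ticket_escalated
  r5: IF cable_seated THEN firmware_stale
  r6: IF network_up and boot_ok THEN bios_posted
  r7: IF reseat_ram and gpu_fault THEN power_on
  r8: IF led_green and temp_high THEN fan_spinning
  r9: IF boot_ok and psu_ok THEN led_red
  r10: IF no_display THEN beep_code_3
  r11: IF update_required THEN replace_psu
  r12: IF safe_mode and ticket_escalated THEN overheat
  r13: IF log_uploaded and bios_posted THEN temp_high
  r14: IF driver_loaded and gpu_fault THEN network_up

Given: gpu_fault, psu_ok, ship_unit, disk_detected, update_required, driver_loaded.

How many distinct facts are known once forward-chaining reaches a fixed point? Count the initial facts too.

[1] r2 [IF psu_ok THEN boot_ok]; r4 [IF update_required THEN ticket_escalated]; r11 [IF update_required THEN replace_psu]; r14 [IF driver_loaded and gpu_fault THEN network_up]. ⇒ new: boot_ok, ticket_escalated, replace_psu, network_up.
[2] r1 [IF ticket_escalated and ship_unit THEN log_uploaded]; r6 [IF network_up and boot_ok THEN bios_posted]; r9 [IF boot_ok and psu_ok THEN led_red]. ⇒ new: log_uploaded, bios_posted, led_red.
[3] r13 [IF log_uploaded and bios_posted THEN temp_high]. ⇒ new: temp_high.
[4] r3 [IF temp_high THEN no_display]. ⇒ new: no_display.
[5] r10 [IF no_display THEN beep_code_3]. ⇒ new: beep_code_3.
Closure: {beep_code_3, bios_posted, boot_ok, disk_detected, driver_loaded, gpu_fault, led_red, log_uploaded, network_up, no_display, psu_ok, replace_psu, ship_unit, temp_high, ticket_escalated, update_required} — 16 facts.

16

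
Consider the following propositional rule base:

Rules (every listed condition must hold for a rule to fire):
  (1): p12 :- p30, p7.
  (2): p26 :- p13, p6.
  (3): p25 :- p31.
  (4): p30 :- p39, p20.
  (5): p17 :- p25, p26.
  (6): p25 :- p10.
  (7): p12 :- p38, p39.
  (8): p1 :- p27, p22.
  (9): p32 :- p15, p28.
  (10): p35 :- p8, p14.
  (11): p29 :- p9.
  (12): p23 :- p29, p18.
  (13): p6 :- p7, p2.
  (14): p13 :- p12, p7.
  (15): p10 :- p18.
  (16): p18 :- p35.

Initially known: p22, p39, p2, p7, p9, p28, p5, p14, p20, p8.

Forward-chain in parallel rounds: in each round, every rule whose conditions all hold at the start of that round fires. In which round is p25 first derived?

Round 1: (4) [p30 :- p39, p20.]; (10) [p35 :- p8, p14.]; (11) [p29 :- p9.]; (13) [p6 :- p7, p2.]. Adds p30, p35, p29, p6.
Round 2: (1) [p12 :- p30, p7.]; (16) [p18 :- p35.]. Adds p12, p18.
Round 3: (12) [p23 :- p29, p18.]; (14) [p13 :- p12, p7.]; (15) [p10 :- p18.]. Adds p23, p13, p10.
Round 4: (2) [p26 :- p13, p6.]; (6) [p25 :- p10.]. Adds p26, p25.
p25 first appears in round 4.

4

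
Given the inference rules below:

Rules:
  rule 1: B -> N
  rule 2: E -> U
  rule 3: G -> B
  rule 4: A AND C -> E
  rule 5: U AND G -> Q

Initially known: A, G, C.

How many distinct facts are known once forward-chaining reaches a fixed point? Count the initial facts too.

Round 1 — rule 3, rule 4, derive B, E.
Round 2 — rule 1, rule 2, derive N, U.
Round 3 — rule 5, derive Q.
Closure: {A, B, C, E, G, N, Q, U} — 8 facts.

8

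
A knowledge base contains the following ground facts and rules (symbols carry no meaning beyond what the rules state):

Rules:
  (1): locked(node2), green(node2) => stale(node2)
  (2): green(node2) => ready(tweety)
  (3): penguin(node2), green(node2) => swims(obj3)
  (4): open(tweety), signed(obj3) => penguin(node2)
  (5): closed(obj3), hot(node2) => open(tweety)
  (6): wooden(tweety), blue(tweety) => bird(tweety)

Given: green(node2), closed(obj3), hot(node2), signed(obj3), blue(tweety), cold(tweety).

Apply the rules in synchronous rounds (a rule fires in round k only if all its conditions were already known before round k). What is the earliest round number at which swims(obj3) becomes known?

Round 1 — (2), (5), derive ready(tweety), open(tweety).
Round 2 — (4), derive penguin(node2).
Round 3 — (3), derive swims(obj3).
swims(obj3) first appears in round 3.

3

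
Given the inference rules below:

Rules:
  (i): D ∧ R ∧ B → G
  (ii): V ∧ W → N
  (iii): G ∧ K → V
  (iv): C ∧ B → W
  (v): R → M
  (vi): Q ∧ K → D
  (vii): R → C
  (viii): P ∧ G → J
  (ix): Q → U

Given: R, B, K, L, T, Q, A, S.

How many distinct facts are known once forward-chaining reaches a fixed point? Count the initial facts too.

Round 1: (v) [R → M]; (vi) [Q ∧ K → D]; (vii) [R → C]; (ix) [Q → U]. Adds M, D, C, U.
Round 2: (i) [D ∧ R ∧ B → G]; (iv) [C ∧ B → W]. Adds G, W.
Round 3: (iii) [G ∧ K → V]. Adds V.
Round 4: (ii) [V ∧ W → N]. Adds N.
Closure: {A, B, C, D, G, K, L, M, N, Q, R, S, T, U, V, W} — 16 facts.

16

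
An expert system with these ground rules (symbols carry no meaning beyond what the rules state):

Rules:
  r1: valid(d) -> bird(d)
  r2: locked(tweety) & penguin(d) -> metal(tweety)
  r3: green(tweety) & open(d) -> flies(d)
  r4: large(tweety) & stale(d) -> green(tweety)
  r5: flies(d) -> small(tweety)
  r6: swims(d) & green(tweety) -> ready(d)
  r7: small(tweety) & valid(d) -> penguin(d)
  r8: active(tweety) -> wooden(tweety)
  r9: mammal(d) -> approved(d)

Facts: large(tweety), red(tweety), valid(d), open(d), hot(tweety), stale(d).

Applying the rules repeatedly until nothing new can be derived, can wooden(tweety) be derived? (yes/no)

no

Round 1: r1 [valid(d) -> bird(d)]; r4 [large(tweety) & stale(d) -> green(tweety)]. Adds bird(d), green(tweety).
Round 2: r3 [green(tweety) & open(d) -> flies(d)]. Adds flies(d).
Round 3: r5 [flies(d) -> small(tweety)]. Adds small(tweety).
Round 4: r7 [small(tweety) & valid(d) -> penguin(d)]. Adds penguin(d).
Fixed point reached. wooden(tweety) is concluded only by r8; r8 needs active(tweety) (never derived).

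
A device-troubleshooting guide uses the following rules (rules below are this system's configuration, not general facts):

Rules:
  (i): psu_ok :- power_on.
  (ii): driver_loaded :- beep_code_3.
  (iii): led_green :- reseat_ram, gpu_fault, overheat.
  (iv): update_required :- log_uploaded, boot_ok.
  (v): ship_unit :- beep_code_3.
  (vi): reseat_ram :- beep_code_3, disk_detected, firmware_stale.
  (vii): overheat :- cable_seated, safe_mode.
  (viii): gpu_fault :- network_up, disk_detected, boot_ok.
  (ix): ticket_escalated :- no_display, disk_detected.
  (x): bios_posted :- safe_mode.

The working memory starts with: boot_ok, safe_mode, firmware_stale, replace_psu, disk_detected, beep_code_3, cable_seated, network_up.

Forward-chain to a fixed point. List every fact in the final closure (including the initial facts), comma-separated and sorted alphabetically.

Round 1 — (ii), (v), (vi), (vii), (viii), (x), derive driver_loaded, ship_unit, reseat_ram, overheat, gpu_fault, bios_posted.
Round 2 — (iii), derive led_green.

beep_code_3, bios_posted, boot_ok, cable_seated, disk_detected, driver_loaded, firmware_stale, gpu_fault, led_green, network_up, overheat, replace_psu, reseat_ram, safe_mode, ship_unit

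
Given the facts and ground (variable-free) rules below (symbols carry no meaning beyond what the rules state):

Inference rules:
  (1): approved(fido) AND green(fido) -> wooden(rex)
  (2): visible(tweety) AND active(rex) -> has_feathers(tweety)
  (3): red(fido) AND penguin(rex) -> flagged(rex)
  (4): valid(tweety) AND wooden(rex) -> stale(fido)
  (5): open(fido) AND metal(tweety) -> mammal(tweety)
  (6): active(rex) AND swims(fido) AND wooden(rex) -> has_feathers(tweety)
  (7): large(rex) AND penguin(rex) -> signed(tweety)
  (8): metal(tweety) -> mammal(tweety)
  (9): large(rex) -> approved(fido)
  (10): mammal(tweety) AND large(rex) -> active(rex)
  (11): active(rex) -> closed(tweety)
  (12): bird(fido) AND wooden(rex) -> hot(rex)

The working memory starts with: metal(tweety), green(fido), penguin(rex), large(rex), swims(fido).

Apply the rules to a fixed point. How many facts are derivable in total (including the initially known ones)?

12

Round 1: (7) [large(rex) AND penguin(rex) -> signed(tweety)]; (8) [metal(tweety) -> mammal(tweety)]; (9) [large(rex) -> approved(fido)]. New: signed(tweety), mammal(tweety), approved(fido).
Round 2: (1) [approved(fido) AND green(fido) -> wooden(rex)]; (10) [mammal(tweety) AND large(rex) -> active(rex)]. New: wooden(rex), active(rex).
Round 3: (6) [active(rex) AND swims(fido) AND wooden(rex) -> has_feathers(tweety)]; (11) [active(rex) -> closed(tweety)]. New: has_feathers(tweety), closed(tweety).
Closure: {active(rex), approved(fido), closed(tweety), green(fido), has_feathers(tweety), large(rex), mammal(tweety), metal(tweety), penguin(rex), signed(tweety), swims(fido), wooden(rex)} — 12 facts.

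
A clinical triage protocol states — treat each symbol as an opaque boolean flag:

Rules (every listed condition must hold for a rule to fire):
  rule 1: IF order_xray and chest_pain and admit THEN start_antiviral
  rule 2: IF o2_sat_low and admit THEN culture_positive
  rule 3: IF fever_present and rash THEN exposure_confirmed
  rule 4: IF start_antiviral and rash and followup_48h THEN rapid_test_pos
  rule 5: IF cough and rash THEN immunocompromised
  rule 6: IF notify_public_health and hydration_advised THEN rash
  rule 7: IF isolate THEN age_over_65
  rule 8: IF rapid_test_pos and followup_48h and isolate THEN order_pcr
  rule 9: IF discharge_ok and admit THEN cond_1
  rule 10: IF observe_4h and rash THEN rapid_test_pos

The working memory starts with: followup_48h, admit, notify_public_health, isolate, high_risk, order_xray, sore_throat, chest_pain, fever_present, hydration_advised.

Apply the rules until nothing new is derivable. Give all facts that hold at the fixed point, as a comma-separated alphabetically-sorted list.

Round 1: rule 1 [IF order_xray and chest_pain and admit THEN start_antiviral]; rule 6 [IF notify_public_health and hydration_advised THEN rash]; rule 7 [IF isolate THEN age_over_65]. Adds start_antiviral, rash, age_over_65.
Round 2: rule 3 [IF fever_present and rash THEN exposure_confirmed]; rule 4 [IF start_antiviral and rash and followup_48h THEN rapid_test_pos]. Adds exposure_confirmed, rapid_test_pos.
Round 3: rule 8 [IF rapid_test_pos and followup_48h and isolate THEN order_pcr]. Adds order_pcr.

admit, age_over_65, chest_pain, exposure_confirmed, fever_present, followup_48h, high_risk, hydration_advised, isolate, notify_public_health, order_pcr, order_xray, rapid_test_pos, rash, sore_throat, start_antiviral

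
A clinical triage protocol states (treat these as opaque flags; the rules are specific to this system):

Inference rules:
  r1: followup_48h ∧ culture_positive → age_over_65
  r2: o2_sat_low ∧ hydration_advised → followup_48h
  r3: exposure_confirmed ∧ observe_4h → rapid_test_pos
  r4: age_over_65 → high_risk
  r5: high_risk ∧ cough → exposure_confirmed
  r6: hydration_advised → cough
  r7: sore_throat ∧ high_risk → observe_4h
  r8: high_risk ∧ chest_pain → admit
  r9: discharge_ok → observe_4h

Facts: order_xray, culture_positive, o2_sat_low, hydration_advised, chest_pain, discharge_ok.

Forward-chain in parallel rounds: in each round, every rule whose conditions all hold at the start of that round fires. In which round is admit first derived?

4

Round 1: r2 [o2_sat_low ∧ hydration_advised → followup_48h]; r6 [hydration_advised → cough]; r9 [discharge_ok → observe_4h]. New: followup_48h, cough, observe_4h.
Round 2: r1 [followup_48h ∧ culture_positive → age_over_65]. New: age_over_65.
Round 3: r4 [age_over_65 → high_risk]. New: high_risk.
Round 4: r5 [high_risk ∧ cough → exposure_confirmed]; r8 [high_risk ∧ chest_pain → admit]. New: exposure_confirmed, admit.
admit first appears in round 4.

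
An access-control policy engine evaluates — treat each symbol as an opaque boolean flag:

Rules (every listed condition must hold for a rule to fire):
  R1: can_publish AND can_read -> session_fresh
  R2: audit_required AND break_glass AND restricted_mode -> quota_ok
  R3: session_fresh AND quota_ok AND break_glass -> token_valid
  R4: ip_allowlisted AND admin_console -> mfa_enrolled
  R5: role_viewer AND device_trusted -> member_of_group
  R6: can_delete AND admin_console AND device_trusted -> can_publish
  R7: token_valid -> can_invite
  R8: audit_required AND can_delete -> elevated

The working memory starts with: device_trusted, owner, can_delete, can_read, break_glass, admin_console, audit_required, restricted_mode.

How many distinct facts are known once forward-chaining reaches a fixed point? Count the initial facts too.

[1] R2 [audit_required AND break_glass AND restricted_mode -> quota_ok]; R6 [can_delete AND admin_console AND device_trusted -> can_publish]; R8 [audit_required AND can_delete -> elevated]. ⇒ new: quota_ok, can_publish, elevated.
[2] R1 [can_publish AND can_read -> session_fresh]. ⇒ new: session_fresh.
[3] R3 [session_fresh AND quota_ok AND break_glass -> token_valid]. ⇒ new: token_valid.
[4] R7 [token_valid -> can_invite]. ⇒ new: can_invite.
Closure: {admin_console, audit_required, break_glass, can_delete, can_invite, can_publish, can_read, device_trusted, elevated, owner, quota_ok, restricted_mode, session_fresh, token_valid} — 14 facts.

14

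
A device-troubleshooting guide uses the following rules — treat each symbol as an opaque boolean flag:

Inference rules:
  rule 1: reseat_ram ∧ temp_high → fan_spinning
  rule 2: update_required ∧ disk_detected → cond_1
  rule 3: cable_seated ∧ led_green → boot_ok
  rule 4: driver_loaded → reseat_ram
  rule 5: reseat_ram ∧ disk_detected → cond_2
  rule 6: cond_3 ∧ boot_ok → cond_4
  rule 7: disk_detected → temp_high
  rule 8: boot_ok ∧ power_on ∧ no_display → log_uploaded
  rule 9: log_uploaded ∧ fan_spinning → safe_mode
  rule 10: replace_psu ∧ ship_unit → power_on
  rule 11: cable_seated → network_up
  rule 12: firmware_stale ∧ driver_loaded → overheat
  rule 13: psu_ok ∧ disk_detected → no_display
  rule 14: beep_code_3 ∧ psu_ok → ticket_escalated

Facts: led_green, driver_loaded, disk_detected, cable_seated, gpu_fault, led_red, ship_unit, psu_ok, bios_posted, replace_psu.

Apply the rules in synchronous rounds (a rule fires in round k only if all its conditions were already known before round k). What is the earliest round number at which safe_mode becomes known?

3

Round 1: rule 3 [cable_seated ∧ led_green → boot_ok]; rule 4 [driver_loaded → reseat_ram]; rule 7 [disk_detected → temp_high]; rule 10 [replace_psu ∧ ship_unit → power_on]; rule 11 [cable_seated → network_up]; rule 13 [psu_ok ∧ disk_detected → no_display]. Adds boot_ok, reseat_ram, temp_high, power_on, network_up, no_display.
Round 2: rule 1 [reseat_ram ∧ temp_high → fan_spinning]; rule 5 [reseat_ram ∧ disk_detected → cond_2]; rule 8 [boot_ok ∧ power_on ∧ no_display → log_uploaded]. Adds fan_spinning, cond_2, log_uploaded.
Round 3: rule 9 [log_uploaded ∧ fan_spinning → safe_mode]. Adds safe_mode.
safe_mode first appears in round 3.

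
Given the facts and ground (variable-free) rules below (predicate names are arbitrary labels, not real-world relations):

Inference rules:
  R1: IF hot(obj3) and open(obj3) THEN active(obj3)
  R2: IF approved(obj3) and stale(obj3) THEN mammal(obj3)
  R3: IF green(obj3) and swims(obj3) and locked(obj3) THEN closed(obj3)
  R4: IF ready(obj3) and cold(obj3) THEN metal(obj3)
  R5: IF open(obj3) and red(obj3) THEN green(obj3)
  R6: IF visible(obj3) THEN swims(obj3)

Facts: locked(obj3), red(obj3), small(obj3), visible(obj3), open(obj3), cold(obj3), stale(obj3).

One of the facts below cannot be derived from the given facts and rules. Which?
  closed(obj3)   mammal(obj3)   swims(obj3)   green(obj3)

mammal(obj3)

Round 1: R5 [IF open(obj3) and red(obj3) THEN green(obj3)]; R6 [IF visible(obj3) THEN swims(obj3)]. New: green(obj3), swims(obj3).
Round 2: R3 [IF green(obj3) and swims(obj3) and locked(obj3) THEN closed(obj3)]. New: closed(obj3).
Derived: swims(obj3) (round 1), green(obj3) (round 1), closed(obj3) (round 2). mammal(obj3) never appears in any round.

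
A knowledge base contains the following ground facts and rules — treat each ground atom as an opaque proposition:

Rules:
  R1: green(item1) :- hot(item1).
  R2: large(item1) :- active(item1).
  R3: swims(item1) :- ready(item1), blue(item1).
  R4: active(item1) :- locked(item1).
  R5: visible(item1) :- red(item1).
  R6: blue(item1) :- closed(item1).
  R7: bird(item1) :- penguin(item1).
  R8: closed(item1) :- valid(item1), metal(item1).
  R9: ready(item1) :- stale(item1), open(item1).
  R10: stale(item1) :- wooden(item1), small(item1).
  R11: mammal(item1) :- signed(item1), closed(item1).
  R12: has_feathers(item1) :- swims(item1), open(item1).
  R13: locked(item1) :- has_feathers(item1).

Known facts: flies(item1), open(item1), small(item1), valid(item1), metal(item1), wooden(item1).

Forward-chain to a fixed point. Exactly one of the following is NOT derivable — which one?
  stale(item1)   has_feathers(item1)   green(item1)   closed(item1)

green(item1)

[1] R8 [closed(item1) :- valid(item1), metal(item1).]; R10 [stale(item1) :- wooden(item1), small(item1).]. ⇒ new: closed(item1), stale(item1).
[2] R6 [blue(item1) :- closed(item1).]; R9 [ready(item1) :- stale(item1), open(item1).]. ⇒ new: blue(item1), ready(item1).
[3] R3 [swims(item1) :- ready(item1), blue(item1).]. ⇒ new: swims(item1).
[4] R12 [has_feathers(item1) :- swims(item1), open(item1).]. ⇒ new: has_feathers(item1).
[5] R13 [locked(item1) :- has_feathers(item1).]. ⇒ new: locked(item1).
[6] R4 [active(item1) :- locked(item1).]. ⇒ new: active(item1).
[7] R2 [large(item1) :- active(item1).]. ⇒ new: large(item1).
Derived: closed(item1) (round 1), stale(item1) (round 1), has_feathers(item1) (round 4). green(item1) never appears in any round.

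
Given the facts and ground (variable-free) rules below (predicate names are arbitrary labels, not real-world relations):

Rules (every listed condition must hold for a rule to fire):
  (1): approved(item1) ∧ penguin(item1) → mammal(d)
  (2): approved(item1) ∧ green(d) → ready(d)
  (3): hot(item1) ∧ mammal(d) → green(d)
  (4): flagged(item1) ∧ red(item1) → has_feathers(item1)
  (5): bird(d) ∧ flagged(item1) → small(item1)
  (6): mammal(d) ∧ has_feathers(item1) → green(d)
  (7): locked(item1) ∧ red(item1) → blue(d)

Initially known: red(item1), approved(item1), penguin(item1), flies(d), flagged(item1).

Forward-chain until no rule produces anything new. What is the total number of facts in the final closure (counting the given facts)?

Round 1 — (1), (4), derive mammal(d), has_feathers(item1).
Round 2 — (6), derive green(d).
Round 3 — (2), derive ready(d).
Closure: {approved(item1), flagged(item1), flies(d), green(d), has_feathers(item1), mammal(d), penguin(item1), ready(d), red(item1)} — 9 facts.

9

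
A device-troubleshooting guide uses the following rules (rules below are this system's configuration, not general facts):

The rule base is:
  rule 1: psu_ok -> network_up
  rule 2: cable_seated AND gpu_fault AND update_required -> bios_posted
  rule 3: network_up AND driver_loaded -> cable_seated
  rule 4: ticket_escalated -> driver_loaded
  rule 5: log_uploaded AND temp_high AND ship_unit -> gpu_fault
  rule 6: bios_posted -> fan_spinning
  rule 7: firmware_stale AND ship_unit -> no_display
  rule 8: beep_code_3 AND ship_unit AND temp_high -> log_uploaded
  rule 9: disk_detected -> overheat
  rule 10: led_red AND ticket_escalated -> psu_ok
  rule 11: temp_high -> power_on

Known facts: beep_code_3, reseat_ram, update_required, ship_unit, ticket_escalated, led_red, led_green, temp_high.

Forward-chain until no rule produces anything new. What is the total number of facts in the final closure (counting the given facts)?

Round 1: rule 4 [ticket_escalated -> driver_loaded]; rule 8 [beep_code_3 AND ship_unit AND temp_high -> log_uploaded]; rule 10 [led_red AND ticket_escalated -> psu_ok]; rule 11 [temp_high -> power_on]. New: driver_loaded, log_uploaded, psu_ok, power_on.
Round 2: rule 1 [psu_ok -> network_up]; rule 5 [log_uploaded AND temp_high AND ship_unit -> gpu_fault]. New: network_up, gpu_fault.
Round 3: rule 3 [network_up AND driver_loaded -> cable_seated]. New: cable_seated.
Round 4: rule 2 [cable_seated AND gpu_fault AND update_required -> bios_posted]. New: bios_posted.
Round 5: rule 6 [bios_posted -> fan_spinning]. New: fan_spinning.
Closure: {beep_code_3, bios_posted, cable_seated, driver_loaded, fan_spinning, gpu_fault, led_green, led_red, log_uploaded, network_up, power_on, psu_ok, reseat_ram, ship_unit, temp_high, ticket_escalated, update_required} — 17 facts.

17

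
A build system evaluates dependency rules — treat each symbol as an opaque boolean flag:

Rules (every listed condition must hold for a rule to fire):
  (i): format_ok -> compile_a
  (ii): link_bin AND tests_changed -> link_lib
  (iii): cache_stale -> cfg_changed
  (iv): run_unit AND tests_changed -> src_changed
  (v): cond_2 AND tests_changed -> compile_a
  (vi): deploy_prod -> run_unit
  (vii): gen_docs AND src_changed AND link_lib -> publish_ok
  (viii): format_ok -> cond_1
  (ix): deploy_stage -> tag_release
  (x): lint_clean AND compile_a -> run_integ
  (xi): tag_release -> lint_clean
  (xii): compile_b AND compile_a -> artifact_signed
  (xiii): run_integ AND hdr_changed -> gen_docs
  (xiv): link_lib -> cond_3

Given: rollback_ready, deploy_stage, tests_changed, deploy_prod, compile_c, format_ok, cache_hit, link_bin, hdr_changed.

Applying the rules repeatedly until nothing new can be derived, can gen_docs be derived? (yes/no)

yes

[1] (i) [format_ok -> compile_a]; (ii) [link_bin AND tests_changed -> link_lib]; (vi) [deploy_prod -> run_unit]; (viii) [format_ok -> cond_1]; (ix) [deploy_stage -> tag_release]. ⇒ new: compile_a, link_lib, run_unit, cond_1, tag_release.
[2] (iv) [run_unit AND tests_changed -> src_changed]; (xi) [tag_release -> lint_clean]; (xiv) [link_lib -> cond_3]. ⇒ new: src_changed, lint_clean, cond_3.
[3] (x) [lint_clean AND compile_a -> run_integ]. ⇒ new: run_integ.
[4] (xiii) [run_integ AND hdr_changed -> gen_docs]. ⇒ new: gen_docs.
[5] (vii) [gen_docs AND src_changed AND link_lib -> publish_ok]. ⇒ new: publish_ok.
gen_docs appears in round 4, so it is derivable.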